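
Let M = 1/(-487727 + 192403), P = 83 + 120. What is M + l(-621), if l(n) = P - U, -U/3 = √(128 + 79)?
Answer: 59950771/295324 + 9*√23 ≈ 246.16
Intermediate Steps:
P = 203
U = -9*√23 (U = -3*√(128 + 79) = -9*√23 ≈ -43.162)
M = -1/295324 (M = 1/(-295324) = -1/295324 ≈ -3.3861e-6)
l(n) = 203 + 9*√23 (l(n) = 203 - (-9)*√23 = 203 + 9*√23)
M + l(-621) = -1/295324 + (203 + 9*√23) = 59950771/295324 + 9*√23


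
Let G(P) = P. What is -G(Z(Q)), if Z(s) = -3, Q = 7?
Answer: 3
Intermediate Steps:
-G(Z(Q)) = -1*(-3) = 3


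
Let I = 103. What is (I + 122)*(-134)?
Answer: -30150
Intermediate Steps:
(I + 122)*(-134) = (103 + 122)*(-134) = 225*(-134) = -30150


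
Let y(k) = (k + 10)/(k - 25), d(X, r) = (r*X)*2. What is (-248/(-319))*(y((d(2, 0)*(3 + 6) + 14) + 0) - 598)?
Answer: -1637296/3509 ≈ -466.60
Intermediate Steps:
d(X, r) = 2*X*r (d(X, r) = (X*r)*2 = 2*X*r)
y(k) = (10 + k)/(-25 + k)
(-248/(-319))*(y((d(2, 0)*(3 + 6) + 14) + 0) - 598) = (-248/(-319))*((10 + (((2*2*0)*(3 + 6) + 14) + 0))/(-25 + (((2*2*0)*(3 + 6) + 14) + 0)) - 598) = (-248*(-1/319))*((10 + ((0*9 + 14) + 0))/(-25 + ((0*9 + 14) + 0)) - 598) = 248*((10 + ((0 + 14) + 0))/(-25 + ((0 + 14) + 0)) - 598)/319 = 248*((10 + (14 + 0))/(-25 + (14 + 0)) - 598)/319 = 248*((10 + 14)/(-25 + 14) - 598)/319 = 248*(24/(-11) - 598)/319 = 248*(-1/11*24 - 598)/319 = 248*(-24/11 - 598)/319 = (248/319)*(-6602/11) = -1637296/3509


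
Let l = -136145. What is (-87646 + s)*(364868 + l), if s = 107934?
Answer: 4640332224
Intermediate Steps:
(-87646 + s)*(364868 + l) = (-87646 + 107934)*(364868 - 136145) = 20288*228723 = 4640332224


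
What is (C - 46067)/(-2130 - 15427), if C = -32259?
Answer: 78326/17557 ≈ 4.4612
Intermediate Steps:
(C - 46067)/(-2130 - 15427) = (-32259 - 46067)/(-2130 - 15427) = -78326/(-17557) = -78326*(-1/17557) = 78326/17557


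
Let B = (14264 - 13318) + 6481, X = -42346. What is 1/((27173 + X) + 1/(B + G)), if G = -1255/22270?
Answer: -33079607/501916872557 ≈ -6.5907e-5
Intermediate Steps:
G = -251/4454 (G = -1255*1/22270 = -251/4454 ≈ -0.056354)
B = 7427 (B = 946 + 6481 = 7427)
1/((27173 + X) + 1/(B + G)) = 1/((27173 - 42346) + 1/(7427 - 251/4454)) = 1/(-15173 + 1/(33079607/4454)) = 1/(-15173 + 4454/33079607) = 1/(-501916872557/33079607) = -33079607/501916872557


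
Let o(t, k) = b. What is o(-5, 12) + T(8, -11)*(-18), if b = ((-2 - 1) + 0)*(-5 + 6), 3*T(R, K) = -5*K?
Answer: -333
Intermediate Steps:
T(R, K) = -5*K/3 (T(R, K) = (-5*K)/3 = -5*K/3)
b = -3 (b = (-3 + 0)*1 = -3*1 = -3)
o(t, k) = -3
o(-5, 12) + T(8, -11)*(-18) = -3 - 5/3*(-11)*(-18) = -3 + (55/3)*(-18) = -3 - 330 = -333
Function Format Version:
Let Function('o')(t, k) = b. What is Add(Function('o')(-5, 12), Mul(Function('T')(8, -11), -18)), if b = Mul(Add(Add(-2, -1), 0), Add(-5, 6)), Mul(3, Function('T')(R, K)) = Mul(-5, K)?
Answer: -333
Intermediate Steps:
Function('T')(R, K) = Mul(Rational(-5, 3), K) (Function('T')(R, K) = Mul(Rational(1, 3), Mul(-5, K)) = Mul(Rational(-5, 3), K))
b = -3 (b = Mul(Add(-3, 0), 1) = Mul(-3, 1) = -3)
Function('o')(t, k) = -3
Add(Function('o')(-5, 12), Mul(Function('T')(8, -11), -18)) = Add(-3, Mul(Mul(Rational(-5, 3), -11), -18)) = Add(-3, Mul(Rational(55, 3), -18)) = Add(-3, -330) = -333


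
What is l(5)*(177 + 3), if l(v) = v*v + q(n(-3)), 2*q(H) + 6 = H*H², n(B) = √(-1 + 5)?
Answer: 4680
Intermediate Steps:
n(B) = 2 (n(B) = √4 = 2)
q(H) = -3 + H³/2 (q(H) = -3 + (H*H²)/2 = -3 + H³/2)
l(v) = 1 + v² (l(v) = v*v + (-3 + (½)*2³) = v² + (-3 + (½)*8) = v² + (-3 + 4) = v² + 1 = 1 + v²)
l(5)*(177 + 3) = (1 + 5²)*(177 + 3) = (1 + 25)*180 = 26*180 = 4680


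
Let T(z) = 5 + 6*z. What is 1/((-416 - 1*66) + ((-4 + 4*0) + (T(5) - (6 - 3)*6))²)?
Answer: -1/313 ≈ -0.0031949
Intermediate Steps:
1/((-416 - 1*66) + ((-4 + 4*0) + (T(5) - (6 - 3)*6))²) = 1/((-416 - 1*66) + ((-4 + 4*0) + ((5 + 6*5) - (6 - 3)*6))²) = 1/((-416 - 66) + ((-4 + 0) + ((5 + 30) - 3*6))²) = 1/(-482 + (-4 + (35 - 1*18))²) = 1/(-482 + (-4 + (35 - 18))²) = 1/(-482 + (-4 + 17)²) = 1/(-482 + 13²) = 1/(-482 + 169) = 1/(-313) = -1/313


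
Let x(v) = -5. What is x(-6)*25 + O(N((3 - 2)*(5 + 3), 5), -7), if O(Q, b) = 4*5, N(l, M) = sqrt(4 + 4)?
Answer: -105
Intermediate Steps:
N(l, M) = 2*sqrt(2) (N(l, M) = sqrt(8) = 2*sqrt(2))
O(Q, b) = 20
x(-6)*25 + O(N((3 - 2)*(5 + 3), 5), -7) = -5*25 + 20 = -125 + 20 = -105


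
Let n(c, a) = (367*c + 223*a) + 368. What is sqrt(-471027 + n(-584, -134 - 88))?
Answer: I*sqrt(734493) ≈ 857.03*I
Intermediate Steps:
n(c, a) = 368 + 223*a + 367*c (n(c, a) = (223*a + 367*c) + 368 = 368 + 223*a + 367*c)
sqrt(-471027 + n(-584, -134 - 88)) = sqrt(-471027 + (368 + 223*(-134 - 88) + 367*(-584))) = sqrt(-471027 + (368 + 223*(-222) - 214328)) = sqrt(-471027 + (368 - 49506 - 214328)) = sqrt(-471027 - 263466) = sqrt(-734493) = I*sqrt(734493)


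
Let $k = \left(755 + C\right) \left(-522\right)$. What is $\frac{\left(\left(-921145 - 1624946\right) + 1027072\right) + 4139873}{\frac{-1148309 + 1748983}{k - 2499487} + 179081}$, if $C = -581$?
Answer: $\frac{2262945809670}{154625199947} \approx 14.635$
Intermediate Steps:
$k = -90828$ ($k = \left(755 - 581\right) \left(-522\right) = 174 \left(-522\right) = -90828$)
$\frac{\left(\left(-921145 - 1624946\right) + 1027072\right) + 4139873}{\frac{-1148309 + 1748983}{k - 2499487} + 179081} = \frac{\left(\left(-921145 - 1624946\right) + 1027072\right) + 4139873}{\frac{-1148309 + 1748983}{-90828 - 2499487} + 179081} = \frac{\left(-2546091 + 1027072\right) + 4139873}{\frac{600674}{-2590315} + 179081} = \frac{-1519019 + 4139873}{600674 \left(- \frac{1}{2590315}\right) + 179081} = \frac{2620854}{- \frac{600674}{2590315} + 179081} = \frac{2620854}{\frac{463875599841}{2590315}} = 2620854 \cdot \frac{2590315}{463875599841} = \frac{2262945809670}{154625199947}$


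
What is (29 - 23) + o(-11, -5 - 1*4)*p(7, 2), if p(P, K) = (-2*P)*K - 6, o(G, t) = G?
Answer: 380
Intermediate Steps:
p(P, K) = -6 - 2*K*P (p(P, K) = -2*K*P - 6 = -6 - 2*K*P)
(29 - 23) + o(-11, -5 - 1*4)*p(7, 2) = (29 - 23) - 11*(-6 - 2*2*7) = 6 - 11*(-6 - 28) = 6 - 11*(-34) = 6 + 374 = 380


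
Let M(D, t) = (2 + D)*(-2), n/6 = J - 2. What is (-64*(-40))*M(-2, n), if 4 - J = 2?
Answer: 0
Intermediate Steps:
J = 2 (J = 4 - 1*2 = 4 - 2 = 2)
n = 0 (n = 6*(2 - 2) = 6*0 = 0)
M(D, t) = -4 - 2*D
(-64*(-40))*M(-2, n) = (-64*(-40))*(-4 - 2*(-2)) = 2560*(-4 + 4) = 2560*0 = 0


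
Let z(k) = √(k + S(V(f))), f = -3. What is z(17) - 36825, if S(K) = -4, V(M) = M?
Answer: -36825 + √13 ≈ -36821.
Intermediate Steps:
z(k) = √(-4 + k) (z(k) = √(k - 4) = √(-4 + k))
z(17) - 36825 = √(-4 + 17) - 36825 = √13 - 36825 = -36825 + √13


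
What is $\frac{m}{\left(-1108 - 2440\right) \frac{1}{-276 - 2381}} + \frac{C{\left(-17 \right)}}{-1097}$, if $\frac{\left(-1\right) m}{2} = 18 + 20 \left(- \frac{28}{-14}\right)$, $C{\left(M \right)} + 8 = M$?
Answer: $- \frac{84504966}{973039} \approx -86.846$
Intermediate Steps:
$C{\left(M \right)} = -8 + M$
$m = -116$ ($m = - 2 \left(18 + 20 \left(- \frac{28}{-14}\right)\right) = - 2 \left(18 + 20 \left(\left(-28\right) \left(- \frac{1}{14}\right)\right)\right) = - 2 \left(18 + 20 \cdot 2\right) = - 2 \left(18 + 40\right) = \left(-2\right) 58 = -116$)
$\frac{m}{\left(-1108 - 2440\right) \frac{1}{-276 - 2381}} + \frac{C{\left(-17 \right)}}{-1097} = - \frac{116}{\left(-1108 - 2440\right) \frac{1}{-276 - 2381}} + \frac{-8 - 17}{-1097} = - \frac{116}{\left(-3548\right) \frac{1}{-2657}} - - \frac{25}{1097} = - \frac{116}{\left(-3548\right) \left(- \frac{1}{2657}\right)} + \frac{25}{1097} = - \frac{116}{\frac{3548}{2657}} + \frac{25}{1097} = \left(-116\right) \frac{2657}{3548} + \frac{25}{1097} = - \frac{77053}{887} + \frac{25}{1097} = - \frac{84504966}{973039}$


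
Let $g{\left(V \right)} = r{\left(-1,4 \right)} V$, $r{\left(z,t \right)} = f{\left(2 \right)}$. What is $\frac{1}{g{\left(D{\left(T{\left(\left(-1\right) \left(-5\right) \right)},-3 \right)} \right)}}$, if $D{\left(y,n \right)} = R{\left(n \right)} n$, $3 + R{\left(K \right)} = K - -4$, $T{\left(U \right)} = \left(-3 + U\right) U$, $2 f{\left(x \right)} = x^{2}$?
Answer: $\frac{1}{12} \approx 0.083333$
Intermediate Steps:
$f{\left(x \right)} = \frac{x^{2}}{2}$
$r{\left(z,t \right)} = 2$ ($r{\left(z,t \right)} = \frac{2^{2}}{2} = \frac{1}{2} \cdot 4 = 2$)
$T{\left(U \right)} = U \left(-3 + U\right)$
$R{\left(K \right)} = 1 + K$ ($R{\left(K \right)} = -3 + \left(K - -4\right) = -3 + \left(K + 4\right) = -3 + \left(4 + K\right) = 1 + K$)
$D{\left(y,n \right)} = n \left(1 + n\right)$ ($D{\left(y,n \right)} = \left(1 + n\right) n = n \left(1 + n\right)$)
$g{\left(V \right)} = 2 V$
$\frac{1}{g{\left(D{\left(T{\left(\left(-1\right) \left(-5\right) \right)},-3 \right)} \right)}} = \frac{1}{2 \left(- 3 \left(1 - 3\right)\right)} = \frac{1}{2 \left(\left(-3\right) \left(-2\right)\right)} = \frac{1}{2 \cdot 6} = \frac{1}{12}$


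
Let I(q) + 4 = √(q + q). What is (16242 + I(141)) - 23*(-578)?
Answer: 29532 + √282 ≈ 29549.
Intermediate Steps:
I(q) = -4 + √2*√q (I(q) = -4 + √(q + q) = -4 + √(2*q) = -4 + √2*√q)
(16242 + I(141)) - 23*(-578) = (16242 + (-4 + √2*√141)) - 23*(-578) = (16242 + (-4 + √282)) + 13294 = (16238 + √282) + 13294 = 29532 + √282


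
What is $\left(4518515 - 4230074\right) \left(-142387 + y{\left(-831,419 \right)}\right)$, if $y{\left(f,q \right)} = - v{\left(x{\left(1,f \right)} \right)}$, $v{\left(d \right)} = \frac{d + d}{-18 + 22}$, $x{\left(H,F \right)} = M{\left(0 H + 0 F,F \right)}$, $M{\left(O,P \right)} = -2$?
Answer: $-41069960226$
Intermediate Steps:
$x{\left(H,F \right)} = -2$
$v{\left(d \right)} = \frac{d}{2}$ ($v{\left(d \right)} = \frac{2 d}{4} = 2 d \frac{1}{4} = \frac{d}{2}$)
$y{\left(f,q \right)} = 1$ ($y{\left(f,q \right)} = - \frac{-2}{2} = \left(-1\right) \left(-1\right) = 1$)
$\left(4518515 - 4230074\right) \left(-142387 + y{\left(-831,419 \right)}\right) = \left(4518515 - 4230074\right) \left(-142387 + 1\right) = 288441 \left(-142386\right) = -41069960226$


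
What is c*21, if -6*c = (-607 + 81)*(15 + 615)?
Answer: 1159830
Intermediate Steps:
c = 55230 (c = -(-607 + 81)*(15 + 615)/6 = -(-263)*630/3 = -⅙*(-331380) = 55230)
c*21 = 55230*21 = 1159830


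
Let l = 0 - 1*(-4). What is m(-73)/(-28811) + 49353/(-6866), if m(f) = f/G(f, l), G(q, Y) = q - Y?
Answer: -109487516009/15231857102 ≈ -7.1881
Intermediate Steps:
l = 4 (l = 0 + 4 = 4)
m(f) = f/(-4 + f) (m(f) = f/(f - 1*4) = f/(f - 4) = f/(-4 + f))
m(-73)/(-28811) + 49353/(-6866) = -73/(-4 - 73)/(-28811) + 49353/(-6866) = -73/(-77)*(-1/28811) + 49353*(-1/6866) = -73*(-1/77)*(-1/28811) - 49353/6866 = (73/77)*(-1/28811) - 49353/6866 = -73/2218447 - 49353/6866 = -109487516009/15231857102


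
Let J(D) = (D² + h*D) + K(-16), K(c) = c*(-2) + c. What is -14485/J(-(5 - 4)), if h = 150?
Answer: 14485/133 ≈ 108.91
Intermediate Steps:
K(c) = -c (K(c) = -2*c + c = -c)
J(D) = 16 + D² + 150*D (J(D) = (D² + 150*D) - 1*(-16) = (D² + 150*D) + 16 = 16 + D² + 150*D)
-14485/J(-(5 - 4)) = -14485/(16 + (-(5 - 4))² + 150*(-(5 - 4))) = -14485/(16 + (-1*1)² + 150*(-1*1)) = -14485/(16 + (-1)² + 150*(-1)) = -14485/(16 + 1 - 150) = -14485/(-133) = -14485*(-1/133) = 14485/133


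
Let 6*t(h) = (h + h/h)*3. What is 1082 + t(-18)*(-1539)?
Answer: 28327/2 ≈ 14164.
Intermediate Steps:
t(h) = ½ + h/2 (t(h) = ((h + h/h)*3)/6 = ((h + 1)*3)/6 = ((1 + h)*3)/6 = (3 + 3*h)/6 = ½ + h/2)
1082 + t(-18)*(-1539) = 1082 + (½ + (½)*(-18))*(-1539) = 1082 + (½ - 9)*(-1539) = 1082 - 17/2*(-1539) = 1082 + 26163/2 = 28327/2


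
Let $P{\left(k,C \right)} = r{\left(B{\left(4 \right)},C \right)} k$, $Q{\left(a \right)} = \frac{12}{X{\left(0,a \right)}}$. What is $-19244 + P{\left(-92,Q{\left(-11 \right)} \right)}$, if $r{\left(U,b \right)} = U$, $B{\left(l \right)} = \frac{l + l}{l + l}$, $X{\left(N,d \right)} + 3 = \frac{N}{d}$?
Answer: $-19336$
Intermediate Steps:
$X{\left(N,d \right)} = -3 + \frac{N}{d}$
$B{\left(l \right)} = 1$ ($B{\left(l \right)} = \frac{2 l}{2 l} = 2 l \frac{1}{2 l} = 1$)
$Q{\left(a \right)} = -4$ ($Q{\left(a \right)} = \frac{12}{-3 + \frac{0}{a}} = \frac{12}{-3 + 0} = \frac{12}{-3} = 12 \left(- \frac{1}{3}\right) = -4$)
$P{\left(k,C \right)} = k$ ($P{\left(k,C \right)} = 1 k = k$)
$-19244 + P{\left(-92,Q{\left(-11 \right)} \right)} = -19244 - 92 = -19336$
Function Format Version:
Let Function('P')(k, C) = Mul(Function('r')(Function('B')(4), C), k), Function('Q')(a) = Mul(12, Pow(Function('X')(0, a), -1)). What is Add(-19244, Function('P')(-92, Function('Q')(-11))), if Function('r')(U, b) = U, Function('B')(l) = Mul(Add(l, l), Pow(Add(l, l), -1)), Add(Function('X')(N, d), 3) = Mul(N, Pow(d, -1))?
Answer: -19336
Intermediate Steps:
Function('X')(N, d) = Add(-3, Mul(N, Pow(d, -1)))
Function('B')(l) = 1 (Function('B')(l) = Mul(Mul(2, l), Pow(Mul(2, l), -1)) = Mul(Mul(2, l), Mul(Rational(1, 2), Pow(l, -1))) = 1)
Function('Q')(a) = -4 (Function('Q')(a) = Mul(12, Pow(Add(-3, Mul(0, Pow(a, -1))), -1)) = Mul(12, Pow(Add(-3, 0), -1)) = Mul(12, Pow(-3, -1)) = Mul(12, Rational(-1, 3)) = -4)
Function('P')(k, C) = k (Function('P')(k, C) = Mul(1, k) = k)
Add(-19244, Function('P')(-92, Function('Q')(-11))) = Add(-19244, -92) = -19336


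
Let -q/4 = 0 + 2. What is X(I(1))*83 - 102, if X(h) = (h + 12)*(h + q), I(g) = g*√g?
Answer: -7655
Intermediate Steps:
I(g) = g^(3/2)
q = -8 (q = -4*(0 + 2) = -4*2 = -8)
X(h) = (-8 + h)*(12 + h) (X(h) = (h + 12)*(h - 8) = (12 + h)*(-8 + h) = (-8 + h)*(12 + h))
X(I(1))*83 - 102 = (-96 + (1^(3/2))² + 4*1^(3/2))*83 - 102 = (-96 + 1² + 4*1)*83 - 102 = (-96 + 1 + 4)*83 - 102 = -91*83 - 102 = -7553 - 102 = -7655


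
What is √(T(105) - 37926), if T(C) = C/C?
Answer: 5*I*√1517 ≈ 194.74*I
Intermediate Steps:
T(C) = 1
√(T(105) - 37926) = √(1 - 37926) = √(-37925) = 5*I*√1517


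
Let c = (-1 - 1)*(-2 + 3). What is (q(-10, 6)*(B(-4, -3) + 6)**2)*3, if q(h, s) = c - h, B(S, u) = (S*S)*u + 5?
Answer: 32856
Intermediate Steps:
c = -2 (c = -2*1 = -2)
B(S, u) = 5 + u*S**2 (B(S, u) = S**2*u + 5 = u*S**2 + 5 = 5 + u*S**2)
q(h, s) = -2 - h
(q(-10, 6)*(B(-4, -3) + 6)**2)*3 = ((-2 - 1*(-10))*((5 - 3*(-4)**2) + 6)**2)*3 = ((-2 + 10)*((5 - 3*16) + 6)**2)*3 = (8*((5 - 48) + 6)**2)*3 = (8*(-43 + 6)**2)*3 = (8*(-37)**2)*3 = (8*1369)*3 = 10952*3 = 32856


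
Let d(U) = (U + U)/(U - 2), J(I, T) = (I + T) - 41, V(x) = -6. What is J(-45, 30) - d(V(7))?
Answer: -115/2 ≈ -57.500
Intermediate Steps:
J(I, T) = -41 + I + T
d(U) = 2*U/(-2 + U) (d(U) = (2*U)/(-2 + U) = 2*U/(-2 + U))
J(-45, 30) - d(V(7)) = (-41 - 45 + 30) - 2*(-6)/(-2 - 6) = -56 - 2*(-6)/(-8) = -56 - 2*(-6)*(-1)/8 = -56 - 1*3/2 = -56 - 3/2 = -115/2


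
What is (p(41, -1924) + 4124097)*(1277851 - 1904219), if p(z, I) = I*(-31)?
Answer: -2620561482688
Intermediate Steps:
p(z, I) = -31*I
(p(41, -1924) + 4124097)*(1277851 - 1904219) = (-31*(-1924) + 4124097)*(1277851 - 1904219) = (59644 + 4124097)*(-626368) = 4183741*(-626368) = -2620561482688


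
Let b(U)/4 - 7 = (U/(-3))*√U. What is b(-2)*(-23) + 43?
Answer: -601 - 184*I*√2/3 ≈ -601.0 - 86.738*I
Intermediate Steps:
b(U) = 28 - 4*U^(3/2)/3 (b(U) = 28 + 4*((U/(-3))*√U) = 28 + 4*((U*(-⅓))*√U) = 28 + 4*((-U/3)*√U) = 28 + 4*(-U^(3/2)/3) = 28 - 4*U^(3/2)/3)
b(-2)*(-23) + 43 = (28 - (-8)*I*√2/3)*(-23) + 43 = (28 + 8*I*√2/3)*(-23) + 43 = (-644 - 184*I*√2/3) + 43 = -601 - 184*I*√2/3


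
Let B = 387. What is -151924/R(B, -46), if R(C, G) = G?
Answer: 75962/23 ≈ 3302.7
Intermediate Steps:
-151924/R(B, -46) = -151924/(-46) = -151924*(-1/46) = 75962/23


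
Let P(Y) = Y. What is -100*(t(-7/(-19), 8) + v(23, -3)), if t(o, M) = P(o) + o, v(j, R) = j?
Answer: -45100/19 ≈ -2373.7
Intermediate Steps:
t(o, M) = 2*o (t(o, M) = o + o = 2*o)
-100*(t(-7/(-19), 8) + v(23, -3)) = -100*(2*(-7/(-19)) + 23) = -100*(2*(-7*(-1/19)) + 23) = -100*(2*(7/19) + 23) = -100*(14/19 + 23) = -100*451/19 = -45100/19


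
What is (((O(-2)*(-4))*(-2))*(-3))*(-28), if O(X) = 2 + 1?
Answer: 2016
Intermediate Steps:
O(X) = 3
(((O(-2)*(-4))*(-2))*(-3))*(-28) = (((3*(-4))*(-2))*(-3))*(-28) = (-12*(-2)*(-3))*(-28) = (24*(-3))*(-28) = -72*(-28) = 2016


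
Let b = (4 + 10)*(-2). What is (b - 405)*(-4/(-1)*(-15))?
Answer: 25980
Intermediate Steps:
b = -28 (b = 14*(-2) = -28)
(b - 405)*(-4/(-1)*(-15)) = (-28 - 405)*(-4/(-1)*(-15)) = -433*(-4*(-1))*(-15) = -1732*(-15) = -433*(-60) = 25980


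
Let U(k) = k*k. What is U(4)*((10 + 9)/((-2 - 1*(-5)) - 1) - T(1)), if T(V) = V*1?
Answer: 136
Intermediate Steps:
T(V) = V
U(k) = k²
U(4)*((10 + 9)/((-2 - 1*(-5)) - 1) - T(1)) = 4²*((10 + 9)/((-2 - 1*(-5)) - 1) - 1*1) = 16*(19/((-2 + 5) - 1) - 1) = 16*(19/(3 - 1) - 1) = 16*(19/2 - 1) = 16*(17/2) = 136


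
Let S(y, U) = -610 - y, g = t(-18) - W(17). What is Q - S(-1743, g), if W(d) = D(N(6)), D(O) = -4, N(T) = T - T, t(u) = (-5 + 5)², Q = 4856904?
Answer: 4855771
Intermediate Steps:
t(u) = 0 (t(u) = 0² = 0)
N(T) = 0
W(d) = -4
g = 4 (g = 0 - 1*(-4) = 0 + 4 = 4)
Q - S(-1743, g) = 4856904 - (-610 - 1*(-1743)) = 4856904 - (-610 + 1743) = 4856904 - 1*1133 = 4856904 - 1133 = 4855771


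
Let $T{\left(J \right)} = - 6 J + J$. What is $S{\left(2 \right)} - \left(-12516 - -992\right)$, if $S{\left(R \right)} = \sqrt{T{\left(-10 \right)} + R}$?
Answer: $11524 + 2 \sqrt{13} \approx 11531.0$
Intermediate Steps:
$T{\left(J \right)} = - 5 J$
$S{\left(R \right)} = \sqrt{50 + R}$ ($S{\left(R \right)} = \sqrt{\left(-5\right) \left(-10\right) + R} = \sqrt{50 + R}$)
$S{\left(2 \right)} - \left(-12516 - -992\right) = \sqrt{50 + 2} - \left(-12516 - -992\right) = \sqrt{52} - \left(-12516 + 992\right) = 2 \sqrt{13} - -11524 = 2 \sqrt{13} + 11524 = 11524 + 2 \sqrt{13}$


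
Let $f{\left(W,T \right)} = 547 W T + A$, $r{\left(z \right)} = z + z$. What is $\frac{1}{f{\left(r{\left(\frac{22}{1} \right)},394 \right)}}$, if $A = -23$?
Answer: $\frac{1}{9482769} \approx 1.0545 \cdot 10^{-7}$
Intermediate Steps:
$r{\left(z \right)} = 2 z$
$f{\left(W,T \right)} = -23 + 547 T W$ ($f{\left(W,T \right)} = 547 W T - 23 = 547 T W - 23 = -23 + 547 T W$)
$\frac{1}{f{\left(r{\left(\frac{22}{1} \right)},394 \right)}} = \frac{1}{-23 + 547 \cdot 394 \cdot 2 \cdot \frac{22}{1}} = \frac{1}{-23 + 547 \cdot 394 \cdot 2 \cdot 22 \cdot 1} = \frac{1}{-23 + 547 \cdot 394 \cdot 2 \cdot 22} = \frac{1}{-23 + 547 \cdot 394 \cdot 44} = \frac{1}{-23 + 9482792} = \frac{1}{9482769}$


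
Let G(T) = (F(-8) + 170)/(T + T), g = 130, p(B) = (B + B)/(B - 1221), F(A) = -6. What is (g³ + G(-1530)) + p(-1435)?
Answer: 2231977283327/1015920 ≈ 2.1970e+6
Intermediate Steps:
p(B) = 2*B/(-1221 + B) (p(B) = (2*B)/(-1221 + B) = 2*B/(-1221 + B))
G(T) = 82/T (G(T) = (-6 + 170)/(T + T) = 164/((2*T)) = 164*(1/(2*T)) = 82/T)
(g³ + G(-1530)) + p(-1435) = (130³ + 82/(-1530)) + 2*(-1435)/(-1221 - 1435) = (2197000 + 82*(-1/1530)) + 2*(-1435)/(-2656) = (2197000 - 41/765) + 2*(-1435)*(-1/2656) = 1680704959/765 + 1435/1328 = 2231977283327/1015920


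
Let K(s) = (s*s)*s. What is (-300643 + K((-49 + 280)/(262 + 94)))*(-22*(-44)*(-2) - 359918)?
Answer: 2454166806334230519/22559008 ≈ 1.0879e+11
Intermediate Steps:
K(s) = s³ (K(s) = s²*s = s³)
(-300643 + K((-49 + 280)/(262 + 94)))*(-22*(-44)*(-2) - 359918) = (-300643 + ((-49 + 280)/(262 + 94))³)*(-22*(-44)*(-2) - 359918) = (-300643 + (231/356)³)*(968*(-2) - 359918) = (-300643 + (231*(1/356))³)*(-1936 - 359918) = (-300643 + (231/356)³)*(-361854) = (-300643 + 12326391/45118016)*(-361854) = -13564403357897/45118016*(-361854) = 2454166806334230519/22559008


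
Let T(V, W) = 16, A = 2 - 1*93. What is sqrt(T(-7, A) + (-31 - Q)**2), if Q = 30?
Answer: sqrt(3737) ≈ 61.131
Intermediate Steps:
A = -91 (A = 2 - 93 = -91)
sqrt(T(-7, A) + (-31 - Q)**2) = sqrt(16 + (-31 - 1*30)**2) = sqrt(16 + (-31 - 30)**2) = sqrt(16 + (-61)**2) = sqrt(16 + 3721) = sqrt(3737)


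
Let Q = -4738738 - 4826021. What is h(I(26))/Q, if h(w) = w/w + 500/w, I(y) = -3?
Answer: 497/28694277 ≈ 1.7321e-5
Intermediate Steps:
h(w) = 1 + 500/w
Q = -9564759
h(I(26))/Q = ((500 - 3)/(-3))/(-9564759) = -⅓*497*(-1/9564759) = -497/3*(-1/9564759) = 497/28694277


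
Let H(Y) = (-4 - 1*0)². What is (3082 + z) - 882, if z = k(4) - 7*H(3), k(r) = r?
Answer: 2092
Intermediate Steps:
H(Y) = 16 (H(Y) = (-4 + 0)² = (-4)² = 16)
z = -108 (z = 4 - 7*16 = 4 - 112 = -108)
(3082 + z) - 882 = (3082 - 108) - 882 = 2974 - 882 = 2092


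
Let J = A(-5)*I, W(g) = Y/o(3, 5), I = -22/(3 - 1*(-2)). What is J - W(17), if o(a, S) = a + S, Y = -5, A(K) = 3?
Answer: -503/40 ≈ -12.575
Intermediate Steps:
I = -22/5 (I = -22/(3 + 2) = -22/5 ≈ -4.4000)
o(a, S) = S + a
W(g) = -5/8 (W(g) = -5/(5 + 3) = -5/8)
J = -66/5 (J = 3*(-22/5) = -66/5 ≈ -13.200)
J - W(17) = -66/5 - 1*(-5/8) = -66/5 + 5/8 = -503/40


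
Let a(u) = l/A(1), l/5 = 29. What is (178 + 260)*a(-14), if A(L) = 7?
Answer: 63510/7 ≈ 9072.9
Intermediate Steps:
l = 145 (l = 5*29 = 145)
a(u) = 145/7
(178 + 260)*a(-14) = (178 + 260)*(145/7) = 438*(145/7) = 63510/7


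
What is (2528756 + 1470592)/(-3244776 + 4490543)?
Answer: 3999348/1245767 ≈ 3.2104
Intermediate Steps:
(2528756 + 1470592)/(-3244776 + 4490543) = 3999348/1245767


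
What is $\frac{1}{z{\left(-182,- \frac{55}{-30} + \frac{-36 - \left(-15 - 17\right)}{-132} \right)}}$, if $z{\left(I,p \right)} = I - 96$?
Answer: $- \frac{1}{278} \approx -0.0035971$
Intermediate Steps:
$z{\left(I,p \right)} = -96 + I$ ($z{\left(I,p \right)} = I - 96 = -96 + I$)
$\frac{1}{z{\left(-182,- \frac{55}{-30} + \frac{-36 - \left(-15 - 17\right)}{-132} \right)}} = \frac{1}{-96 - 182} = \frac{1}{-278} = - \frac{1}{278}$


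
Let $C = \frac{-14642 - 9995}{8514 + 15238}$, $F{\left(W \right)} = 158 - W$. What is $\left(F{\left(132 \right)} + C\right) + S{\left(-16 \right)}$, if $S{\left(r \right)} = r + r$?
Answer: $- \frac{167149}{23752} \approx -7.0373$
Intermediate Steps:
$S{\left(r \right)} = 2 r$
$C = - \frac{24637}{23752} \approx -1.0373$
$\left(F{\left(132 \right)} + C\right) + S{\left(-16 \right)} = \left(\left(158 - 132\right) - \frac{24637}{23752}\right) + 2 \left(-16\right) = \left(\left(158 - 132\right) - \frac{24637}{23752}\right) - 32 = \left(26 - \frac{24637}{23752}\right) - 32 = \frac{592915}{23752} - 32 = - \frac{167149}{23752}$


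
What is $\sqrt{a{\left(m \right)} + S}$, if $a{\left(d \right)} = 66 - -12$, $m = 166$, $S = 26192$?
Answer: $\sqrt{26270} \approx 162.08$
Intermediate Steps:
$a{\left(d \right)} = 78$ ($a{\left(d \right)} = 66 + 12 = 78$)
$\sqrt{a{\left(m \right)} + S} = \sqrt{78 + 26192} = \sqrt{26270}$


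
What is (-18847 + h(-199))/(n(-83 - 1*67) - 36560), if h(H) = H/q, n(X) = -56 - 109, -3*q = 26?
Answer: 19577/38194 ≈ 0.51257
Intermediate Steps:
q = -26/3 (q = -⅓*26 = -26/3 ≈ -8.6667)
n(X) = -165
h(H) = -3*H/26 (h(H) = H/(-26/3) = H*(-3/26) = -3*H/26)
(-18847 + h(-199))/(n(-83 - 1*67) - 36560) = (-18847 - 3/26*(-199))/(-165 - 36560) = (-18847 + 597/26)/(-36725) = -489425/26*(-1/36725) = 19577/38194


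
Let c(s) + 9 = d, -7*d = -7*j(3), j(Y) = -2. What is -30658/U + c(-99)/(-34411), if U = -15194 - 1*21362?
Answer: 40591329/48381866 ≈ 0.83898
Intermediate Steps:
U = -36556 (U = -15194 - 21362 = -36556)
d = -2 (d = -(-1)*(-2) = -1/7*14 = -2)
c(s) = -11 (c(s) = -9 - 2 = -11)
-30658/U + c(-99)/(-34411) = -30658/(-36556) - 11/(-34411) = -30658*(-1/36556) - 11*(-1/34411) = 15329/18278 + 11/34411 = 40591329/48381866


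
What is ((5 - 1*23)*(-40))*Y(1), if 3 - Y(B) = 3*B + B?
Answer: -720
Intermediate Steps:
Y(B) = 3 - 4*B (Y(B) = 3 - (3*B + B) = 3 - 4*B)
((5 - 1*23)*(-40))*Y(1) = ((5 - 1*23)*(-40))*(3 - 4*1) = ((5 - 23)*(-40))*(3 - 4) = -18*(-40)*(-1) = 720*(-1) = -720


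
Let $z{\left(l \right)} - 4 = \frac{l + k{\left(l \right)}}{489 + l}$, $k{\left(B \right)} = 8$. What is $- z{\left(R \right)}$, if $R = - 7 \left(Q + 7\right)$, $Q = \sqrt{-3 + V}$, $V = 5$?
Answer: $- \frac{377935}{96751} + \frac{3367 \sqrt{2}}{193502} \approx -3.8817$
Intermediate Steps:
$Q = \sqrt{2}$ ($Q = \sqrt{-3 + 5} = \sqrt{2} \approx 1.4142$)
$R = -49 - 7 \sqrt{2}$ ($R = - 7 \left(\sqrt{2} + 7\right) = - 7 \left(7 + \sqrt{2}\right) = -49 - 7 \sqrt{2} \approx -58.899$)
$z{\left(l \right)} = 4 + \frac{8 + l}{489 + l}$ ($z{\left(l \right)} = 4 + \frac{l + 8}{489 + l} = 4 + \frac{8 + l}{489 + l}$)
$- z{\left(R \right)} = - \frac{1964 + 5 \left(-49 - 7 \sqrt{2}\right)}{489 - \left(49 + 7 \sqrt{2}\right)} = - \frac{1964 - \left(245 + 35 \sqrt{2}\right)}{440 - 7 \sqrt{2}} = - \frac{1719 - 35 \sqrt{2}}{440 - 7 \sqrt{2}}$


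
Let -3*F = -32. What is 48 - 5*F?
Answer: -16/3 ≈ -5.3333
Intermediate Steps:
F = 32/3 (F = -⅓*(-32) = 32/3 ≈ 10.667)
48 - 5*F = 48 - 5*32/3 = 48 - 160/3 = -16/3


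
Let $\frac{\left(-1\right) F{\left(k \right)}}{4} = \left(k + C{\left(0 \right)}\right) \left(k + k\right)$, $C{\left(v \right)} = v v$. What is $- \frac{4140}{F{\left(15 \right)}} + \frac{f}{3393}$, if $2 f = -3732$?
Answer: $\frac{19793}{11310} \approx 1.75$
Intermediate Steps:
$C{\left(v \right)} = v^{2}$
$f = -1866$ ($f = \frac{1}{2} \left(-3732\right) = -1866$)
$F{\left(k \right)} = - 8 k^{2}$ ($F{\left(k \right)} = - 4 \left(k + 0^{2}\right) \left(k + k\right) = - 4 \left(k + 0\right) 2 k = - 4 k 2 k = - 4 \cdot 2 k^{2} = - 8 k^{2}$)
$- \frac{4140}{F{\left(15 \right)}} + \frac{f}{3393} = - \frac{4140}{\left(-8\right) 15^{2}} - \frac{1866}{3393} = - \frac{4140}{\left(-8\right) 225} - \frac{622}{1131} = - \frac{4140}{-1800} - \frac{622}{1131} = \left(-4140\right) \left(- \frac{1}{1800}\right) - \frac{622}{1131} = \frac{23}{10} - \frac{622}{1131} = \frac{19793}{11310}$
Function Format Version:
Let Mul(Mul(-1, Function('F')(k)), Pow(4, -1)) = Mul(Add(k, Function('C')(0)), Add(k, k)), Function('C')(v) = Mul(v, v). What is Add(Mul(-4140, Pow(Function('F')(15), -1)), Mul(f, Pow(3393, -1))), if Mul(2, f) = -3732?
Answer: Rational(19793, 11310) ≈ 1.7500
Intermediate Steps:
Function('C')(v) = Pow(v, 2)
f = -1866 (f = Mul(Rational(1, 2), -3732) = -1866)
Function('F')(k) = Mul(-8, Pow(k, 2)) (Function('F')(k) = Mul(-4, Mul(Add(k, Pow(0, 2)), Add(k, k))) = Mul(-4, Mul(Add(k, 0), Mul(2, k))) = Mul(-4, Mul(k, Mul(2, k))) = Mul(-4, Mul(2, Pow(k, 2))) = Mul(-8, Pow(k, 2)))
Add(Mul(-4140, Pow(Function('F')(15), -1)), Mul(f, Pow(3393, -1))) = Add(Mul(-4140, Pow(Mul(-8, Pow(15, 2)), -1)), Mul(-1866, Pow(3393, -1))) = Add(Mul(-4140, Pow(Mul(-8, 225), -1)), Mul(-1866, Rational(1, 3393))) = Add(Mul(-4140, Pow(-1800, -1)), Rational(-622, 1131)) = Add(Mul(-4140, Rational(-1, 1800)), Rational(-622, 1131)) = Add(Rational(23, 10), Rational(-622, 1131)) = Rational(19793, 11310)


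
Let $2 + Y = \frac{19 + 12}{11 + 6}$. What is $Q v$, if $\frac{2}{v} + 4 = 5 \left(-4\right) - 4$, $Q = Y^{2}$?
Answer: $- \frac{9}{4046} \approx -0.0022244$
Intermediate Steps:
$Y = - \frac{3}{17}$ ($Y = -2 + \frac{19 + 12}{11 + 6} = -2 + \frac{31}{17} = - \frac{3}{17} \approx -0.17647$)
$Q = \frac{9}{289}$ ($Q = \left(- \frac{3}{17}\right)^{2} = \frac{9}{289} \approx 0.031142$)
$v = - \frac{1}{14}$ ($v = \frac{2}{-4 + \left(5 \left(-4\right) - 4\right)} = \frac{2}{-4 - 24} = \frac{2}{-28} = 2 \left(- \frac{1}{28}\right) = - \frac{1}{14} \approx -0.071429$)
$Q v = \frac{9}{289} \left(- \frac{1}{14}\right) = - \frac{9}{4046}$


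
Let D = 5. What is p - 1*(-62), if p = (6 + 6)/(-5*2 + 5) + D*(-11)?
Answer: 23/5 ≈ 4.6000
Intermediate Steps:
p = -287/5 (p = (6 + 6)/(-5*2 + 5) + 5*(-11) = 12/(-10 + 5) - 55 = 12/(-5) - 55 = 12*(-⅕) - 55 = -12/5 - 55 = -287/5 ≈ -57.400)
p - 1*(-62) = -287/5 - 1*(-62) = -287/5 + 62 = 23/5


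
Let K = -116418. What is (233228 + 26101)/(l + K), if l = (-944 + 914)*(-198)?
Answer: -86443/36826 ≈ -2.3473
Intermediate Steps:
l = 5940 (l = -30*(-198) = 5940)
(233228 + 26101)/(l + K) = (233228 + 26101)/(5940 - 116418) = 259329/(-110478) = 259329*(-1/110478) = -86443/36826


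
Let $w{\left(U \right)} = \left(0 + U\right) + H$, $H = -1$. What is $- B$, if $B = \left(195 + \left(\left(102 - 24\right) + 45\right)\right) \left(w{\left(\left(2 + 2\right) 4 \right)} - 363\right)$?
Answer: $110664$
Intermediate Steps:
$w{\left(U \right)} = -1 + U$ ($w{\left(U \right)} = \left(0 + U\right) - 1 = U - 1 = -1 + U$)
$B = -110664$ ($B = \left(195 + \left(\left(102 - 24\right) + 45\right)\right) \left(\left(-1 + \left(2 + 2\right) 4\right) - 363\right) = \left(195 + \left(78 + 45\right)\right) \left(\left(-1 + 4 \cdot 4\right) - 363\right) = \left(195 + 123\right) \left(\left(-1 + 16\right) - 363\right) = 318 \left(15 - 363\right) = 318 \left(-348\right) = -110664$)
$- B = \left(-1\right) \left(-110664\right) = 110664$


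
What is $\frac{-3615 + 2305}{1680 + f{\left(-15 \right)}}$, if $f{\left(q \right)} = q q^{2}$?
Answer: $\frac{262}{339} \approx 0.77286$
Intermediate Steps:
$f{\left(q \right)} = q^{3}$
$\frac{-3615 + 2305}{1680 + f{\left(-15 \right)}} = \frac{-3615 + 2305}{1680 + \left(-15\right)^{3}} = - \frac{1310}{1680 - 3375} = - \frac{1310}{-1695} = \left(-1310\right) \left(- \frac{1}{1695}\right) = \frac{262}{339}$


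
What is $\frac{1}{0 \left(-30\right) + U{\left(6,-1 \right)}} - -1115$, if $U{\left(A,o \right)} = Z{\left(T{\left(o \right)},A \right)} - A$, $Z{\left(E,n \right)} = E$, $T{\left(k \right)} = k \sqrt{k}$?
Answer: $\frac{41249}{37} + \frac{i}{37} \approx 1114.8 + 0.027027 i$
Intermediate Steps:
$T{\left(k \right)} = k^{\frac{3}{2}}$
$U{\left(A,o \right)} = o^{\frac{3}{2}} - A$
$\frac{1}{0 \left(-30\right) + U{\left(6,-1 \right)}} - -1115 = \frac{1}{0 \left(-30\right) + \left(\left(-1\right)^{\frac{3}{2}} - 6\right)} - -1115 = \frac{1}{0 - \left(6 + i\right)} + \left(-7 + 1122\right) = \frac{1}{0 - \left(6 + i\right)} + 1115 = \frac{1}{-6 - i} + 1115 = \frac{-6 + i}{37} + 1115 = 1115 + \frac{-6 + i}{37}$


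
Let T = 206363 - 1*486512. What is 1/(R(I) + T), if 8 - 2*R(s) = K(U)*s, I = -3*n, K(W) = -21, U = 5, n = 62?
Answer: -1/282098 ≈ -3.5449e-6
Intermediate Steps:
I = -186 (I = -3*62 = -186)
T = -280149 (T = 206363 - 486512 = -280149)
R(s) = 4 + 21*s/2 (R(s) = 4 - (-21)*s/2 = 4 + 21*s/2)
1/(R(I) + T) = 1/((4 + (21/2)*(-186)) - 280149) = 1/((4 - 1953) - 280149) = 1/(-1949 - 280149) = 1/(-282098) = -1/282098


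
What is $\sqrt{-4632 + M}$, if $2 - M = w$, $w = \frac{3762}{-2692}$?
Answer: $\frac{i \sqrt{8385713254}}{1346} \approx 68.034 i$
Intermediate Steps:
$w = - \frac{1881}{1346}$ ($w = 3762 \left(- \frac{1}{2692}\right) = - \frac{1881}{1346} \approx -1.3975$)
$M = \frac{4573}{1346}$ ($M = 2 - - \frac{1881}{1346} = 2 + \frac{1881}{1346} = \frac{4573}{1346} \approx 3.3975$)
$\sqrt{-4632 + M} = \sqrt{-4632 + \frac{4573}{1346}} = \sqrt{- \frac{6230099}{1346}} = \frac{i \sqrt{8385713254}}{1346}$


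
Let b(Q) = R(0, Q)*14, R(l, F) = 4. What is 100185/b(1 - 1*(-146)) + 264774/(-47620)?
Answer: 1188995589/666680 ≈ 1783.5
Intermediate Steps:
b(Q) = 56 (b(Q) = 4*14 = 56)
100185/b(1 - 1*(-146)) + 264774/(-47620) = 100185/56 + 264774/(-47620) = 100185*(1/56) + 264774*(-1/47620) = 100185/56 - 132387/23810 = 1188995589/666680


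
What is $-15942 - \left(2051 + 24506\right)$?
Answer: $-42499$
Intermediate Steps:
$-15942 - \left(2051 + 24506\right) = -15942 - 26557 = -42499$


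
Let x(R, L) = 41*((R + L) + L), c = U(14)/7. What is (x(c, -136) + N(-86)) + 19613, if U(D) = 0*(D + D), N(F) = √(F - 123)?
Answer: 8461 + I*√209 ≈ 8461.0 + 14.457*I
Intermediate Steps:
N(F) = √(-123 + F)
U(D) = 0 (U(D) = 0*(2*D) = 0)
c = 0 (c = 0/7 = 0*(⅐) = 0)
x(R, L) = 41*R + 82*L (x(R, L) = 41*((L + R) + L) = 41*(R + 2*L) = 41*R + 82*L)
(x(c, -136) + N(-86)) + 19613 = ((41*0 + 82*(-136)) + √(-123 - 86)) + 19613 = ((0 - 11152) + √(-209)) + 19613 = (-11152 + I*√209) + 19613 = 8461 + I*√209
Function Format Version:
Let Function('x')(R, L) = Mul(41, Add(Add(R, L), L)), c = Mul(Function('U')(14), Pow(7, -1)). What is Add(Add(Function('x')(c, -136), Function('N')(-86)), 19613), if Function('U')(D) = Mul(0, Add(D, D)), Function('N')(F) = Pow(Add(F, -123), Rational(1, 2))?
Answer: Add(8461, Mul(I, Pow(209, Rational(1, 2)))) ≈ Add(8461.0, Mul(14.457, I))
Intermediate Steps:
Function('N')(F) = Pow(Add(-123, F), Rational(1, 2))
Function('U')(D) = 0 (Function('U')(D) = Mul(0, Mul(2, D)) = 0)
c = 0 (c = Mul(0, Pow(7, -1)) = Mul(0, Rational(1, 7)) = 0)
Function('x')(R, L) = Add(Mul(41, R), Mul(82, L)) (Function('x')(R, L) = Mul(41, Add(Add(L, R), L)) = Mul(41, Add(R, Mul(2, L))) = Add(Mul(41, R), Mul(82, L)))
Add(Add(Function('x')(c, -136), Function('N')(-86)), 19613) = Add(Add(Add(Mul(41, 0), Mul(82, -136)), Pow(Add(-123, -86), Rational(1, 2))), 19613) = Add(Add(Add(0, -11152), Pow(-209, Rational(1, 2))), 19613) = Add(Add(-11152, Mul(I, Pow(209, Rational(1, 2)))), 19613) = Add(8461, Mul(I, Pow(209, Rational(1, 2))))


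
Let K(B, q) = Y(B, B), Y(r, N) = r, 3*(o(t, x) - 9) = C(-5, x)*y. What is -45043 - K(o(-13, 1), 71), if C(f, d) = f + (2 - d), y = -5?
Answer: -135176/3 ≈ -45059.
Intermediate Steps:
C(f, d) = 2 + f - d
o(t, x) = 14 + 5*x/3 (o(t, x) = 9 + ((2 - 5 - x)*(-5))/3 = 9 + ((-3 - x)*(-5))/3 = 9 + (15 + 5*x)/3 = 9 + (5 + 5*x/3) = 14 + 5*x/3)
K(B, q) = B
-45043 - K(o(-13, 1), 71) = -45043 - (14 + (5/3)*1) = -45043 - (14 + 5/3) = -45043 - 1*47/3 = -45043 - 47/3 = -135176/3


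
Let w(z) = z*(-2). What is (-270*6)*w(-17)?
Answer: -55080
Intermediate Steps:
w(z) = -2*z
(-270*6)*w(-17) = (-270*6)*(-2*(-17)) = -1620*34 = -55080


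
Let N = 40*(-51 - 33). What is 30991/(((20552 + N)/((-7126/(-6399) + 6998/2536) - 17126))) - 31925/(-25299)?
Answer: -4034098521181030621/130706551650528 ≈ -30864.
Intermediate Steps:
N = -3360 (N = 40*(-84) = -3360)
30991/(((20552 + N)/((-7126/(-6399) + 6998/2536) - 17126))) - 31925/(-25299) = 30991/(((20552 - 3360)/((-7126/(-6399) + 6998/2536) - 17126))) - 31925/(-25299) = 30991/((17192/((-7126*(-1/6399) + 6998*(1/2536)) - 17126))) - 31925*(-1/25299) = 30991/((17192/((7126/6399 + 3499/1268) - 17126))) + 31925/25299 = 30991/((17192/(31425869/8113932 - 17126))) + 31925/25299 = 30991/((17192/(-138927773563/8113932))) + 31925/25299 = 30991/((17192*(-8113932/138927773563))) + 31925/25299 = 30991/(-139494718944/138927773563) + 31925/25299 = 30991*(-138927773563/139494718944) + 31925/25299 = -4305510630490933/139494718944 + 31925/25299 = -4034098521181030621/130706551650528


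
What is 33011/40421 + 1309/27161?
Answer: 949522860/1097874781 ≈ 0.86487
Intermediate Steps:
33011/40421 + 1309/27161 = 949522860/1097874781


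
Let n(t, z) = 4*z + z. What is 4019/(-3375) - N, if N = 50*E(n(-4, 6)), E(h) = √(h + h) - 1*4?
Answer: 670981/3375 - 100*√15 ≈ -188.49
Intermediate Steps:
n(t, z) = 5*z
E(h) = -4 + √2*√h (E(h) = √(2*h) - 4 = √2*√h - 4 = -4 + √2*√h)
N = -200 + 100*√15 (N = 50*(-4 + √2*√(5*6)) = 50*(-4 + √2*√30) = 50*(-4 + 2*√15) = -200 + 100*√15 ≈ 187.30)
4019/(-3375) - N = 4019/(-3375) - (-200 + 100*√15) = 4019*(-1/3375) + (200 - 100*√15) = -4019/3375 + (200 - 100*√15) = 670981/3375 - 100*√15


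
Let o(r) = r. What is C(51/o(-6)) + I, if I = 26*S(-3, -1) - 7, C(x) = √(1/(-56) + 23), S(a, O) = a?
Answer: -85 + 3*√2002/28 ≈ -80.206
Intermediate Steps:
C(x) = 3*√2002/28 (C(x) = √(-1/56 + 23) = √(1287/56) = 3*√2002/28)
I = -85 (I = 26*(-3) - 7 = -78 - 7 = -85)
C(51/o(-6)) + I = 3*√2002/28 - 85 = -85 + 3*√2002/28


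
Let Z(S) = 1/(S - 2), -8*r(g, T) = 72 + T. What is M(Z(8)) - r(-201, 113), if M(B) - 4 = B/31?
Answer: 20185/744 ≈ 27.130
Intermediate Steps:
r(g, T) = -9 - T/8 (r(g, T) = -(72 + T)/8 = -9 - T/8)
Z(S) = 1/(-2 + S)
M(B) = 4 + B/31
M(Z(8)) - r(-201, 113) = (4 + 1/(31*(-2 + 8))) - (-9 - ⅛*113) = (4 + (1/31)/6) - (-9 - 113/8) = (4 + (1/31)*(⅙)) - 1*(-185/8) = (4 + 1/186) + 185/8 = 745/186 + 185/8 = 20185/744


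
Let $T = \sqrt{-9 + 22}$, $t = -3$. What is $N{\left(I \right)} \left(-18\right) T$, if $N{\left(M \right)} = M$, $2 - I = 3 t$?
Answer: $- 198 \sqrt{13} \approx -713.9$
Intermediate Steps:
$T = \sqrt{13} \approx 3.6056$
$I = 11$ ($I = 2 - 3 \left(-3\right) = 2 - -9 = 2 + 9 = 11$)
$N{\left(I \right)} \left(-18\right) T = 11 \left(-18\right) \sqrt{13} = - 198 \sqrt{13}$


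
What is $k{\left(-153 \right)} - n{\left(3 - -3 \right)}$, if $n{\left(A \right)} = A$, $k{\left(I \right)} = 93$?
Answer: $87$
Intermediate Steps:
$k{\left(-153 \right)} - n{\left(3 - -3 \right)} = 93 - \left(3 - -3\right) = 93 - \left(3 + 3\right) = 93 - 6 = 87$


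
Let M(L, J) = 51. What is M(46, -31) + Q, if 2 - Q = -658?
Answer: 711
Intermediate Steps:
Q = 660 (Q = 2 - 1*(-658) = 2 + 658 = 660)
M(46, -31) + Q = 51 + 660 = 711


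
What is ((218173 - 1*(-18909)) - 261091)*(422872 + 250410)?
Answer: -16164827538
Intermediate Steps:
((218173 - 1*(-18909)) - 261091)*(422872 + 250410) = ((218173 + 18909) - 261091)*673282 = (237082 - 261091)*673282 = -24009*673282 = -16164827538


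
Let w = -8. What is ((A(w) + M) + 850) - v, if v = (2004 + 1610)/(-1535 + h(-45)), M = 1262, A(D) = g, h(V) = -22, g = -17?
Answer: 3265529/1557 ≈ 2097.3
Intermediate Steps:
A(D) = -17
v = -3614/1557 (v = (2004 + 1610)/(-1535 - 22) = 3614/(-1557) = 3614*(-1/1557) = -3614/1557 ≈ -2.3211)
((A(w) + M) + 850) - v = ((-17 + 1262) + 850) - 1*(-3614/1557) = (1245 + 850) + 3614/1557 = 2095 + 3614/1557 = 3265529/1557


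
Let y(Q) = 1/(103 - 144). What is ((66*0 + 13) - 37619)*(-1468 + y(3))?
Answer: 2263467534/41 ≈ 5.5207e+7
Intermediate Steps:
y(Q) = -1/41 (y(Q) = 1/(-41) = -1/41)
((66*0 + 13) - 37619)*(-1468 + y(3)) = ((66*0 + 13) - 37619)*(-1468 - 1/41) = ((0 + 13) - 37619)*(-60189/41) = (13 - 37619)*(-60189/41) = -37606*(-60189/41) = 2263467534/41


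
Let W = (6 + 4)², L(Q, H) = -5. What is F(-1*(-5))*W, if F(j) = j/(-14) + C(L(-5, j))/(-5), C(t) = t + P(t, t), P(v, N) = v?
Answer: 1150/7 ≈ 164.29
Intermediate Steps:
W = 100 (W = 10² = 100)
C(t) = 2*t (C(t) = t + t = 2*t)
F(j) = 2 - j/14 (F(j) = j/(-14) + (2*(-5))/(-5) = j*(-1/14) - 10*(-⅕) = -j/14 + 2 = 2 - j/14)
F(-1*(-5))*W = (2 - (-1)*(-5)/14)*100 = (2 - 1/14*5)*100 = (2 - 5/14)*100 = (23/14)*100 = 1150/7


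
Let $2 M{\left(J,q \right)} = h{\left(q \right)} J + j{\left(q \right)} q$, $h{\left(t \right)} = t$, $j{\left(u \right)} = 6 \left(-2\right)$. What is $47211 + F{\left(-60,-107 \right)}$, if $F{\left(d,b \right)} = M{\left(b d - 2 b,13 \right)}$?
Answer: $90254$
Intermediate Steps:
$j{\left(u \right)} = -12$
$M{\left(J,q \right)} = - 6 q + \frac{J q}{2}$ ($M{\left(J,q \right)} = \frac{q J - 12 q}{2} = \frac{J q - 12 q}{2} = \frac{- 12 q + J q}{2} = - 6 q + \frac{J q}{2}$)
$F{\left(d,b \right)} = -78 - 13 b + \frac{13 b d}{2}$ ($F{\left(d,b \right)} = \frac{1}{2} \cdot 13 \left(-12 + \left(b d - 2 b\right)\right) = \frac{1}{2} \cdot 13 \left(-12 + \left(- 2 b + b d\right)\right) = \frac{1}{2} \cdot 13 \left(-12 - 2 b + b d\right) = -78 - 13 b + \frac{13 b d}{2}$)
$47211 + F{\left(-60,-107 \right)} = 47211 - \left(78 + \frac{1391 \left(-2 - 60\right)}{2}\right) = 47211 - \left(78 + \frac{1391}{2} \left(-62\right)\right) = 47211 + \left(-78 + 43121\right) = 47211 + 43043 = 90254$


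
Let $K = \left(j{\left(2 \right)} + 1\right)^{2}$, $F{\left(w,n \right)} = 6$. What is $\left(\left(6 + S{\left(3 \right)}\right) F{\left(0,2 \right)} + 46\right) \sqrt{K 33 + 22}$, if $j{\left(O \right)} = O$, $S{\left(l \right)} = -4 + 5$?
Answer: $88 \sqrt{319} \approx 1571.7$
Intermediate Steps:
$S{\left(l \right)} = 1$
$K = 9$ ($K = \left(2 + 1\right)^{2} = 3^{2} = 9$)
$\left(\left(6 + S{\left(3 \right)}\right) F{\left(0,2 \right)} + 46\right) \sqrt{K 33 + 22} = \left(\left(6 + 1\right) 6 + 46\right) \sqrt{9 \cdot 33 + 22} = \left(7 \cdot 6 + 46\right) \sqrt{297 + 22} = \left(42 + 46\right) \sqrt{319} = 88 \sqrt{319}$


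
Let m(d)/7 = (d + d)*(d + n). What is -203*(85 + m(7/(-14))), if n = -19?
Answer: -89929/2 ≈ -44965.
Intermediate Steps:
m(d) = 14*d*(-19 + d) (m(d) = 7*((d + d)*(d - 19)) = 7*((2*d)*(-19 + d)) = 7*(2*d*(-19 + d)) = 14*d*(-19 + d))
-203*(85 + m(7/(-14))) = -203*(85 + 14*(7/(-14))*(-19 + 7/(-14))) = -203*(85 + 14*(7*(-1/14))*(-19 + 7*(-1/14))) = -203*(85 + 14*(-½)*(-19 - ½)) = -203*(85 + 14*(-½)*(-39/2)) = -203*(85 + 273/2) = -203*443/2 = -89929/2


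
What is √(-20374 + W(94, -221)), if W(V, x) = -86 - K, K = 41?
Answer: I*√20501 ≈ 143.18*I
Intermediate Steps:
W(V, x) = -127 (W(V, x) = -86 - 1*41 = -86 - 41 = -127)
√(-20374 + W(94, -221)) = √(-20374 - 127) = √(-20501) = I*√20501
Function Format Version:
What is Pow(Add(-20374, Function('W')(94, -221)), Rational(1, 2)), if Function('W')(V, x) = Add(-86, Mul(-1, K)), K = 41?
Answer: Mul(I, Pow(20501, Rational(1, 2))) ≈ Mul(143.18, I)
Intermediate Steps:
Function('W')(V, x) = -127 (Function('W')(V, x) = Add(-86, Mul(-1, 41)) = Add(-86, -41) = -127)
Pow(Add(-20374, Function('W')(94, -221)), Rational(1, 2)) = Pow(Add(-20374, -127), Rational(1, 2)) = Pow(-20501, Rational(1, 2)) = Mul(I, Pow(20501, Rational(1, 2)))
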